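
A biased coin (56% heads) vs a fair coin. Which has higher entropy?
Fair coin

The fair coin is uniform (p=0.5), maximizing binary entropy at 1 bit. The biased coin has H(0.56) ≈ 0.990 bits — its outcome is more predictable, so its entropy is lower.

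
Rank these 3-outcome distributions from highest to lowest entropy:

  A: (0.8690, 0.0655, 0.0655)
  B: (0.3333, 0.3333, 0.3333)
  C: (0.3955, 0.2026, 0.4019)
B > C > A

Key insight: Entropy is maximized by uniform distributions and minimized by concentrated distributions.

- Uniform distributions have maximum entropy log₂(3) = 1.5850 bits
- The more "peaked" or concentrated a distribution, the lower its entropy

Entropies:
  H(A) = 0.6912 bits
  H(B) = 1.5850 bits
  H(C) = 1.5245 bits

Ranking: B > C > A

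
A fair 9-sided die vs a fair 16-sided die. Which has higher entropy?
16-sided die

Both are uniform distributions; for uniform over n outcomes, H = log₂(n). H(9-sided) = log₂(9) = 3.170 bits and H(16-sided) = log₂(16) = 4.000 bits. More outcomes in a uniform distribution means higher entropy.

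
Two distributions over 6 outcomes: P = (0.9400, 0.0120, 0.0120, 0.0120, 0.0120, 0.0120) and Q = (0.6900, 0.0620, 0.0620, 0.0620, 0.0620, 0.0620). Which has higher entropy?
Q

P is highly concentrated on one outcome (94%), making it nearly deterministic. Q spreads its mass more evenly (max 69%). The more spread-out distribution has higher entropy: H(P) ≈ 0.467 bits, H(Q) ≈ 1.613 bits.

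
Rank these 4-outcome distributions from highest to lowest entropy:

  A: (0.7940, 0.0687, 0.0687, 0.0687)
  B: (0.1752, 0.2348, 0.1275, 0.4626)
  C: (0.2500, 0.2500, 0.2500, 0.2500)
C > B > A

Key insight: Entropy is maximized by uniform distributions and minimized by concentrated distributions.

- Uniform distributions have maximum entropy log₂(4) = 2.0000 bits
- The more "peaked" or concentrated a distribution, the lower its entropy

Entropies:
  H(A) = 1.0603 bits
  H(B) = 1.8244 bits
  H(C) = 2.0000 bits

Ranking: C > B > A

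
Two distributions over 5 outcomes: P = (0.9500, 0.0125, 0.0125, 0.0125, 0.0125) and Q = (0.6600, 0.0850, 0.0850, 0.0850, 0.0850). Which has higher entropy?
Q

P is highly concentrated on one outcome (95%), making it nearly deterministic. Q spreads its mass more evenly (max 66%). The more spread-out distribution has higher entropy: H(P) ≈ 0.386 bits, H(Q) ≈ 1.605 bits.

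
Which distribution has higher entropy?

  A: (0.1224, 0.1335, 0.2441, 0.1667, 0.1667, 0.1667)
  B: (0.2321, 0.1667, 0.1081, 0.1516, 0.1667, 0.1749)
B

Both distributions are close to uniform, making this a harder comparison.

H(A) = 2.5478 bits
H(B) = 2.5502 bits

The distribution closer to uniform has higher entropy.
Answer: B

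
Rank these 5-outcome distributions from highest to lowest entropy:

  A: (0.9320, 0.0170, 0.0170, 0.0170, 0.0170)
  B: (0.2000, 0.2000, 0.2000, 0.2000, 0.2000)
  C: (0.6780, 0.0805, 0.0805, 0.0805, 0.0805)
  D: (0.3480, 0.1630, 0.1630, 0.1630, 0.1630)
B > D > C > A

Key insight: Entropy is maximized by uniform distributions and minimized by concentrated distributions.

Entropies:
  H(A) = 0.4944 bits
  H(B) = 2.3219 bits
  H(C) = 1.5505 bits
  H(D) = 2.2363 bits

Ranking: B > D > C > A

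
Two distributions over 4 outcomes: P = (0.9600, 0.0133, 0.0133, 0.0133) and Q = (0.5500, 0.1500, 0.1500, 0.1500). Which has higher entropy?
Q

P is highly concentrated on one outcome (96%), making it nearly deterministic. Q spreads its mass more evenly (max 55%). The more spread-out distribution has higher entropy: H(P) ≈ 0.306 bits, H(Q) ≈ 1.706 bits.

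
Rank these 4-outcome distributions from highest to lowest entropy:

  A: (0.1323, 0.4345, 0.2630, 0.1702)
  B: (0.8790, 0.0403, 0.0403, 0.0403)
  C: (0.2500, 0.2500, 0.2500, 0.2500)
C > A > B

Key insight: Entropy is maximized by uniform distributions and minimized by concentrated distributions.

- Uniform distributions have maximum entropy log₂(4) = 2.0000 bits
- The more "peaked" or concentrated a distribution, the lower its entropy

Entropies:
  H(A) = 1.8502 bits
  H(B) = 0.7240 bits
  H(C) = 2.0000 bits

Ranking: C > A > B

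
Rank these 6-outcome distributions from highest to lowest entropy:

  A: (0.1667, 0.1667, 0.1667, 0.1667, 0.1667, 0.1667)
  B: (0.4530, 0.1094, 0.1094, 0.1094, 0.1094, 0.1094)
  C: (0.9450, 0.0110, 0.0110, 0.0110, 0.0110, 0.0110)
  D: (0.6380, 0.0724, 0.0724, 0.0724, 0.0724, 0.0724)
A > B > D > C

Key insight: Entropy is maximized by uniform distributions and minimized by concentrated distributions.

Entropies:
  H(A) = 2.5850 bits
  H(B) = 2.2637 bits
  H(C) = 0.4350 bits
  H(D) = 1.7849 bits

Ranking: A > B > D > C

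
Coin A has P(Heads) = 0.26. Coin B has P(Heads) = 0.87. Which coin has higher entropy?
A

For binary distributions, entropy is maximized at p=0.5 and decreases as p moves toward 0 or 1.

H(A) = H(0.26) = 0.8267 bits
H(B) = H(0.87) = 0.5574 bits

Distribution A (p=0.26) is closer to uniform (p=0.5), so it has higher entropy.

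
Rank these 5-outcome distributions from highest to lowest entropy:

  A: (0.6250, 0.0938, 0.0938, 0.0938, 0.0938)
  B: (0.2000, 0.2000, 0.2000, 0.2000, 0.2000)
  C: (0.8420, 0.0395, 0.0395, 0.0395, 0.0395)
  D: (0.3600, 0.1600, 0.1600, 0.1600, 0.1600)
B > D > A > C

Key insight: Entropy is maximized by uniform distributions and minimized by concentrated distributions.

Entropies:
  H(A) = 1.7044 bits
  H(B) = 2.3219 bits
  H(C) = 0.9455 bits
  H(D) = 2.2227 bits

Ranking: B > D > A > C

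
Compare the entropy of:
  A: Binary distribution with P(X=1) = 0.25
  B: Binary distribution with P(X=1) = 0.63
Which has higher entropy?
B

For binary distributions, entropy is maximized at p=0.5 and decreases as p moves toward 0 or 1.

H(A) = H(0.25) = 0.8113 bits
H(B) = H(0.63) = 0.9507 bits

Distribution B (p=0.63) is closer to uniform (p=0.5), so it has higher entropy.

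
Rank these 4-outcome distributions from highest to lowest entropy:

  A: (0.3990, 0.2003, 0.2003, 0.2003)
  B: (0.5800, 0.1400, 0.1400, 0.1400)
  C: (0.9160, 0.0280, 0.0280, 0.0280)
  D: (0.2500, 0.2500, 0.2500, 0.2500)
D > A > B > C

Key insight: Entropy is maximized by uniform distributions and minimized by concentrated distributions.

Entropies:
  H(A) = 1.9229 bits
  H(B) = 1.6471 bits
  H(C) = 0.5493 bits
  H(D) = 2.0000 bits

Ranking: D > A > B > C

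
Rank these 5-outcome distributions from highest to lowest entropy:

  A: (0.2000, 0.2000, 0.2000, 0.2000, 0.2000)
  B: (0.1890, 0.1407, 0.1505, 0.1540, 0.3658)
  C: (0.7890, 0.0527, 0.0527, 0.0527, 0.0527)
A > B > C

Key insight: Entropy is maximized by uniform distributions and minimized by concentrated distributions.

- Uniform distributions have maximum entropy log₂(5) = 2.3219 bits
- The more "peaked" or concentrated a distribution, the lower its entropy

Entropies:
  H(A) = 2.3219 bits
  H(B) = 2.2100 bits
  H(C) = 1.1654 bits

Ranking: A > B > C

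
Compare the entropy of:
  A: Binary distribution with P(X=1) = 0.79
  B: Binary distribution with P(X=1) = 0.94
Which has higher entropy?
A

For binary distributions, entropy is maximized at p=0.5 and decreases as p moves toward 0 or 1.

H(A) = H(0.79) = 0.7415 bits
H(B) = H(0.94) = 0.3274 bits

Distribution A (p=0.79) is closer to uniform (p=0.5), so it has higher entropy.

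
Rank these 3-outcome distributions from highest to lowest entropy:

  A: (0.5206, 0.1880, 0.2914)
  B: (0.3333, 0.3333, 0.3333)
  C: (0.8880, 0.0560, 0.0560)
B > A > C

Key insight: Entropy is maximized by uniform distributions and minimized by concentrated distributions.

- Uniform distributions have maximum entropy log₂(3) = 1.5850 bits
- The more "peaked" or concentrated a distribution, the lower its entropy

Entropies:
  H(A) = 1.4619 bits
  H(B) = 1.5850 bits
  H(C) = 0.6179 bits

Ranking: B > A > C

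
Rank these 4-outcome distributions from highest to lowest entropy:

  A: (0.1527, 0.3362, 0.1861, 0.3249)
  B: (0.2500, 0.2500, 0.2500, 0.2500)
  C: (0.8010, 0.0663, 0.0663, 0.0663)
B > A > C

Key insight: Entropy is maximized by uniform distributions and minimized by concentrated distributions.

- Uniform distributions have maximum entropy log₂(4) = 2.0000 bits
- The more "peaked" or concentrated a distribution, the lower its entropy

Entropies:
  H(A) = 1.9212 bits
  H(B) = 2.0000 bits
  H(C) = 1.0353 bits

Ranking: B > A > C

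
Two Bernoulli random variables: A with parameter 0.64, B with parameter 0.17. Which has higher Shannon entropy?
A

For binary distributions, entropy is maximized at p=0.5 and decreases as p moves toward 0 or 1.

H(A) = H(0.64) = 0.9427 bits
H(B) = H(0.17) = 0.6577 bits

Distribution A (p=0.64) is closer to uniform (p=0.5), so it has higher entropy.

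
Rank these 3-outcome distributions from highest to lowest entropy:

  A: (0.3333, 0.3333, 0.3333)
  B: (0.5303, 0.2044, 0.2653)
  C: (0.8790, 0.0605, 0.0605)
A > B > C

Key insight: Entropy is maximized by uniform distributions and minimized by concentrated distributions.

- Uniform distributions have maximum entropy log₂(3) = 1.5850 bits
- The more "peaked" or concentrated a distribution, the lower its entropy

Entropies:
  H(A) = 1.5850 bits
  H(B) = 1.4613 bits
  H(C) = 0.6532 bits

Ranking: A > B > C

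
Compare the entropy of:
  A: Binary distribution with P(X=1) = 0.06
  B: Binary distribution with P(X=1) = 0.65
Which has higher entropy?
B

For binary distributions, entropy is maximized at p=0.5 and decreases as p moves toward 0 or 1.

H(A) = H(0.06) = 0.3274 bits
H(B) = H(0.65) = 0.9341 bits

Distribution B (p=0.65) is closer to uniform (p=0.5), so it has higher entropy.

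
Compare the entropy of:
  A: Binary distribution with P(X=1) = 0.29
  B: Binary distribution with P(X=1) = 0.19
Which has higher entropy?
A

For binary distributions, entropy is maximized at p=0.5 and decreases as p moves toward 0 or 1.

H(A) = H(0.29) = 0.8687 bits
H(B) = H(0.19) = 0.7015 bits

Distribution A (p=0.29) is closer to uniform (p=0.5), so it has higher entropy.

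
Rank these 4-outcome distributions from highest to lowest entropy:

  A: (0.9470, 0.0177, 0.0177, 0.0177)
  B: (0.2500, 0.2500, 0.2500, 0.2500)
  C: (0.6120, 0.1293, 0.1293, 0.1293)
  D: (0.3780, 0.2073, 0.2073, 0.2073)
B > D > C > A

Key insight: Entropy is maximized by uniform distributions and minimized by concentrated distributions.

Entropies:
  H(A) = 0.3830 bits
  H(B) = 2.0000 bits
  H(C) = 1.5785 bits
  H(D) = 1.9425 bits

Ranking: B > D > C > A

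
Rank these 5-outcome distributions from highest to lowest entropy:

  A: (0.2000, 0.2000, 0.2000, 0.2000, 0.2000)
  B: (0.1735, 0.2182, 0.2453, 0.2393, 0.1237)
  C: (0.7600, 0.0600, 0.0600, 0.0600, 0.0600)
A > B > C

Key insight: Entropy is maximized by uniform distributions and minimized by concentrated distributions.

- Uniform distributions have maximum entropy log₂(5) = 2.3219 bits
- The more "peaked" or concentrated a distribution, the lower its entropy

Entropies:
  H(A) = 2.3219 bits
  H(B) = 2.2816 bits
  H(C) = 1.2750 bits

Ranking: A > B > C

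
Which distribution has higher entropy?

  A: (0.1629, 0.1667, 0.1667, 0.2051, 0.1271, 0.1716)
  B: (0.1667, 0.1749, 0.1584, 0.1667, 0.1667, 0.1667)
B

Both distributions are close to uniform, making this a harder comparison.

H(A) = 2.5714 bits
H(B) = 2.5844 bits

The distribution closer to uniform has higher entropy.
Answer: B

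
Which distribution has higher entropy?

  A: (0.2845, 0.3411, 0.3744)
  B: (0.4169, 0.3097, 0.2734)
A

Both distributions are close to uniform, making this a harder comparison.

H(A) = 1.5759 bits
H(B) = 1.5615 bits

The distribution closer to uniform has higher entropy.
Answer: A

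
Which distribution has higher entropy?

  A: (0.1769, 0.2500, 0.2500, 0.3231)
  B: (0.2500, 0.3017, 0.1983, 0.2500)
B

Both distributions are close to uniform, making this a harder comparison.

H(A) = 1.9687 bits
H(B) = 1.9845 bits

The distribution closer to uniform has higher entropy.
Answer: B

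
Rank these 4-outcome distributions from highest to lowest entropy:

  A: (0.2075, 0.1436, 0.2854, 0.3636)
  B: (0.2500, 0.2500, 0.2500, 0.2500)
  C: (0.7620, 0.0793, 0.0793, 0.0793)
B > A > C

Key insight: Entropy is maximized by uniform distributions and minimized by concentrated distributions.

- Uniform distributions have maximum entropy log₂(4) = 2.0000 bits
- The more "peaked" or concentrated a distribution, the lower its entropy

Entropies:
  H(A) = 1.9198 bits
  H(B) = 2.0000 bits
  H(C) = 1.1689 bits

Ranking: B > A > C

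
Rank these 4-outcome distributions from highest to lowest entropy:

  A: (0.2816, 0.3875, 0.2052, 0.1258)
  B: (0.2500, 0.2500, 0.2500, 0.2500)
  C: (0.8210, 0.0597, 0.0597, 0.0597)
B > A > C

Key insight: Entropy is maximized by uniform distributions and minimized by concentrated distributions.

- Uniform distributions have maximum entropy log₂(4) = 2.0000 bits
- The more "peaked" or concentrated a distribution, the lower its entropy

Entropies:
  H(A) = 1.8899 bits
  H(B) = 2.0000 bits
  H(C) = 0.9616 bits

Ranking: B > A > C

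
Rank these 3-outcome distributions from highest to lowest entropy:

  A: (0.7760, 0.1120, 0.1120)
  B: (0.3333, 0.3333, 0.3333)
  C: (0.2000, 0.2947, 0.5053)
B > C > A

Key insight: Entropy is maximized by uniform distributions and minimized by concentrated distributions.

- Uniform distributions have maximum entropy log₂(3) = 1.5850 bits
- The more "peaked" or concentrated a distribution, the lower its entropy

Entropies:
  H(A) = 0.9914 bits
  H(B) = 1.5850 bits
  H(C) = 1.4814 bits

Ranking: B > C > A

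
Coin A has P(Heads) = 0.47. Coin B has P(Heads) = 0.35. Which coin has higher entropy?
A

For binary distributions, entropy is maximized at p=0.5 and decreases as p moves toward 0 or 1.

H(A) = H(0.47) = 0.9974 bits
H(B) = H(0.35) = 0.9341 bits

Distribution A (p=0.47) is closer to uniform (p=0.5), so it has higher entropy.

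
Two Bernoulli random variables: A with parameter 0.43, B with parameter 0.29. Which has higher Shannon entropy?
A

For binary distributions, entropy is maximized at p=0.5 and decreases as p moves toward 0 or 1.

H(A) = H(0.43) = 0.9858 bits
H(B) = H(0.29) = 0.8687 bits

Distribution A (p=0.43) is closer to uniform (p=0.5), so it has higher entropy.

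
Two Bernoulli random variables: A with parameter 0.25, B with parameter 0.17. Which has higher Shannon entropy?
A

For binary distributions, entropy is maximized at p=0.5 and decreases as p moves toward 0 or 1.

H(A) = H(0.25) = 0.8113 bits
H(B) = H(0.17) = 0.6577 bits

Distribution A (p=0.25) is closer to uniform (p=0.5), so it has higher entropy.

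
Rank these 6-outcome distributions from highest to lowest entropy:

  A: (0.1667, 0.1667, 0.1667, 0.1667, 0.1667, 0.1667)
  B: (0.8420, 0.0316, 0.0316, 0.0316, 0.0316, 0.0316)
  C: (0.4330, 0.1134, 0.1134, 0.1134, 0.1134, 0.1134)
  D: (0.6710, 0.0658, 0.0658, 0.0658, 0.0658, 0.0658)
A > C > D > B

Key insight: Entropy is maximized by uniform distributions and minimized by concentrated distributions.

Entropies:
  H(A) = 2.5850 bits
  H(B) = 0.9964 bits
  H(C) = 2.3035 bits
  H(D) = 1.6778 bits

Ranking: A > C > D > B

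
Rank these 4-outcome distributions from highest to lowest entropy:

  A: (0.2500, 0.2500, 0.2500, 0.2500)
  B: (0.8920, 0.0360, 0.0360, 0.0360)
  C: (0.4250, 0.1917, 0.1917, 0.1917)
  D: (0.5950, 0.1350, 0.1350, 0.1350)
A > C > D > B

Key insight: Entropy is maximized by uniform distributions and minimized by concentrated distributions.

Entropies:
  H(A) = 2.0000 bits
  H(B) = 0.6650 bits
  H(C) = 1.8951 bits
  H(D) = 1.6157 bits

Ranking: A > C > D > B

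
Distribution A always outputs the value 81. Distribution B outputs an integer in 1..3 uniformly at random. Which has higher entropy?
B

A is deterministic, so H(A) = 0. B is uniform over 3 outcomes, so H(B) = log₂(3) = 1.585 bits. Any distribution with genuine randomness has higher entropy than a deterministic one.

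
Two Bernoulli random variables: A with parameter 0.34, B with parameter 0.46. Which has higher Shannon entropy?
B

For binary distributions, entropy is maximized at p=0.5 and decreases as p moves toward 0 or 1.

H(A) = H(0.34) = 0.9248 bits
H(B) = H(0.46) = 0.9954 bits

Distribution B (p=0.46) is closer to uniform (p=0.5), so it has higher entropy.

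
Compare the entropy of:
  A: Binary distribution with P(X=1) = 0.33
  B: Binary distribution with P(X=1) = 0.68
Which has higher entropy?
A

For binary distributions, entropy is maximized at p=0.5 and decreases as p moves toward 0 or 1.

H(A) = H(0.33) = 0.9149 bits
H(B) = H(0.68) = 0.9044 bits

Distribution A (p=0.33) is closer to uniform (p=0.5), so it has higher entropy.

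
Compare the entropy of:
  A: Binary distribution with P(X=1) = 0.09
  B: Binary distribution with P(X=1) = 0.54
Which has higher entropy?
B

For binary distributions, entropy is maximized at p=0.5 and decreases as p moves toward 0 or 1.

H(A) = H(0.09) = 0.4365 bits
H(B) = H(0.54) = 0.9954 bits

Distribution B (p=0.54) is closer to uniform (p=0.5), so it has higher entropy.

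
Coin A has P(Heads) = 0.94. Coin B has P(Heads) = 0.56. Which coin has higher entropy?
B

For binary distributions, entropy is maximized at p=0.5 and decreases as p moves toward 0 or 1.

H(A) = H(0.94) = 0.3274 bits
H(B) = H(0.56) = 0.9896 bits

Distribution B (p=0.56) is closer to uniform (p=0.5), so it has higher entropy.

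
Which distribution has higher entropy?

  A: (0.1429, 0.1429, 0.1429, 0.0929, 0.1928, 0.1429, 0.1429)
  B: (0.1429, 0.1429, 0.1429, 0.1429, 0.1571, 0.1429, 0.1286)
B

Both distributions are close to uniform, making this a harder comparison.

H(A) = 2.7816 bits
H(B) = 2.8053 bits

The distribution closer to uniform has higher entropy.
Answer: B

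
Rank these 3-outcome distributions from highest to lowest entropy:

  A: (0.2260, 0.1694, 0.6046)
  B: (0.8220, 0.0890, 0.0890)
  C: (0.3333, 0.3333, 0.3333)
C > A > B

Key insight: Entropy is maximized by uniform distributions and minimized by concentrated distributions.

- Uniform distributions have maximum entropy log₂(3) = 1.5850 bits
- The more "peaked" or concentrated a distribution, the lower its entropy

Entropies:
  H(A) = 1.3578 bits
  H(B) = 0.8537 bits
  H(C) = 1.5850 bits

Ranking: C > A > B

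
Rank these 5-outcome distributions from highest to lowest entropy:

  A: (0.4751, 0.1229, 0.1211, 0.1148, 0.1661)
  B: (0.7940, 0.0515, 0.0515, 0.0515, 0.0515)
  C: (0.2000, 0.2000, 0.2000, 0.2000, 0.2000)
C > A > B

Key insight: Entropy is maximized by uniform distributions and minimized by concentrated distributions.

- Uniform distributions have maximum entropy log₂(5) = 2.3219 bits
- The more "peaked" or concentrated a distribution, the lower its entropy

Entropies:
  H(A) = 2.0394 bits
  H(B) = 1.1458 bits
  H(C) = 2.3219 bits

Ranking: C > A > B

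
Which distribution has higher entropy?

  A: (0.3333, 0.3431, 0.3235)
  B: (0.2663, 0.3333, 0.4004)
A

Both distributions are close to uniform, making this a harder comparison.

H(A) = 1.5845 bits
H(B) = 1.5654 bits

The distribution closer to uniform has higher entropy.
Answer: A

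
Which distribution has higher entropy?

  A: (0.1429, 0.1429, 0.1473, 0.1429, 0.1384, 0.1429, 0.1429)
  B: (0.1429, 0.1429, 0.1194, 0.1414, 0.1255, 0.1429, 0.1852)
A

Both distributions are close to uniform, making this a harder comparison.

H(A) = 2.8072 bits
H(B) = 2.7945 bits

The distribution closer to uniform has higher entropy.
Answer: A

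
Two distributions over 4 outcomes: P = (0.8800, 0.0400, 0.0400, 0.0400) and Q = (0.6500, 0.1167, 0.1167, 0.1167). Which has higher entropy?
Q

P is highly concentrated on one outcome (88%), making it nearly deterministic. Q spreads its mass more evenly (max 65%). The more spread-out distribution has higher entropy: H(P) ≈ 0.720 bits, H(Q) ≈ 1.489 bits.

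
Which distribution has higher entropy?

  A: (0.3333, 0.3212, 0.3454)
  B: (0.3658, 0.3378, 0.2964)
A

Both distributions are close to uniform, making this a harder comparison.

H(A) = 1.5843 bits
H(B) = 1.5796 bits

The distribution closer to uniform has higher entropy.
Answer: A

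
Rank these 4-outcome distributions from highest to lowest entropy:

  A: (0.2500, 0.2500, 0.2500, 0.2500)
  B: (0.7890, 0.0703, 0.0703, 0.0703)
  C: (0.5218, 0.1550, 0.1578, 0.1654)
A > C > B

Key insight: Entropy is maximized by uniform distributions and minimized by concentrated distributions.

- Uniform distributions have maximum entropy log₂(4) = 2.0000 bits
- The more "peaked" or concentrated a distribution, the lower its entropy

Entropies:
  H(A) = 2.0000 bits
  H(B) = 1.0778 bits
  H(C) = 1.7564 bits

Ranking: A > C > B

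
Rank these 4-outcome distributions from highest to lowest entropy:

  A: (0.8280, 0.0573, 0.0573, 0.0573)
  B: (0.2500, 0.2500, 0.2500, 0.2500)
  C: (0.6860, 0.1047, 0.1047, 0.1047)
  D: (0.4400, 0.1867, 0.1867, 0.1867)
B > D > C > A

Key insight: Entropy is maximized by uniform distributions and minimized by concentrated distributions.

Entropies:
  H(A) = 0.9349 bits
  H(B) = 2.0000 bits
  H(C) = 1.3954 bits
  H(D) = 1.8772 bits

Ranking: B > D > C > A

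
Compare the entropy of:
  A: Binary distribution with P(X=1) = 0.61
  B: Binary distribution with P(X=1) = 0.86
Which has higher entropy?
A

For binary distributions, entropy is maximized at p=0.5 and decreases as p moves toward 0 or 1.

H(A) = H(0.61) = 0.9648 bits
H(B) = H(0.86) = 0.5842 bits

Distribution A (p=0.61) is closer to uniform (p=0.5), so it has higher entropy.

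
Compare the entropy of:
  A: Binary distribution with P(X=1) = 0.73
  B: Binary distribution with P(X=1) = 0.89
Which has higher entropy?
A

For binary distributions, entropy is maximized at p=0.5 and decreases as p moves toward 0 or 1.

H(A) = H(0.73) = 0.8415 bits
H(B) = H(0.89) = 0.4999 bits

Distribution A (p=0.73) is closer to uniform (p=0.5), so it has higher entropy.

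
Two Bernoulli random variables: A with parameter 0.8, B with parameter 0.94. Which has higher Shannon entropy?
A

For binary distributions, entropy is maximized at p=0.5 and decreases as p moves toward 0 or 1.

H(A) = H(0.8) = 0.7219 bits
H(B) = H(0.94) = 0.3274 bits

Distribution A (p=0.8) is closer to uniform (p=0.5), so it has higher entropy.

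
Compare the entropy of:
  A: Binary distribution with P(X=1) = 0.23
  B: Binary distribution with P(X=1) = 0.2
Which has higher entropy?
A

For binary distributions, entropy is maximized at p=0.5 and decreases as p moves toward 0 or 1.

H(A) = H(0.23) = 0.7780 bits
H(B) = H(0.2) = 0.7219 bits

Distribution A (p=0.23) is closer to uniform (p=0.5), so it has higher entropy.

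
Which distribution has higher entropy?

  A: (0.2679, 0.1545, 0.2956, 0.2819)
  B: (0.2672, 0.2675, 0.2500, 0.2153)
B

Both distributions are close to uniform, making this a harder comparison.

H(A) = 1.9601 bits
H(B) = 1.9947 bits

The distribution closer to uniform has higher entropy.
Answer: B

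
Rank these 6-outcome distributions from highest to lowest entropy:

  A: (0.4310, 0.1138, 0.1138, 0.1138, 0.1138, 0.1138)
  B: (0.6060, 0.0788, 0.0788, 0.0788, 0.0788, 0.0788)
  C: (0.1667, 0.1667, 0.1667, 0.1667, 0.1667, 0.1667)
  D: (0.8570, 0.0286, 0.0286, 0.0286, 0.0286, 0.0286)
C > A > B > D

Key insight: Entropy is maximized by uniform distributions and minimized by concentrated distributions.

Entropies:
  H(A) = 2.3074 bits
  H(B) = 1.8822 bits
  H(C) = 2.5850 bits
  H(D) = 0.9241 bits

Ranking: C > A > B > D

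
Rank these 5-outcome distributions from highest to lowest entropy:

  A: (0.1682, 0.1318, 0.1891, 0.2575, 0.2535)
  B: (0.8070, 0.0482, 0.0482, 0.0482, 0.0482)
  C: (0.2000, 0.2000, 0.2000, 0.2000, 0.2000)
C > A > B

Key insight: Entropy is maximized by uniform distributions and minimized by concentrated distributions.

- Uniform distributions have maximum entropy log₂(5) = 2.3219 bits
- The more "peaked" or concentrated a distribution, the lower its entropy

Entropies:
  H(A) = 2.2781 bits
  H(B) = 1.0937 bits
  H(C) = 2.3219 bits

Ranking: C > A > B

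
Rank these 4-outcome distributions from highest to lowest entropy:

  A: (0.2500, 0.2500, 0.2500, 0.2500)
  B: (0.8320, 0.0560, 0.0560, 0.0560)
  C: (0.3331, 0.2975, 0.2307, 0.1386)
A > C > B

Key insight: Entropy is maximized by uniform distributions and minimized by concentrated distributions.

- Uniform distributions have maximum entropy log₂(4) = 2.0000 bits
- The more "peaked" or concentrated a distribution, the lower its entropy

Entropies:
  H(A) = 2.0000 bits
  H(B) = 0.9194 bits
  H(C) = 1.9320 bits

Ranking: A > C > B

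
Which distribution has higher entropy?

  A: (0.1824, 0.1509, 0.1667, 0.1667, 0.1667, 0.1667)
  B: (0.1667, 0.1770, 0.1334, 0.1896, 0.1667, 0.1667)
A

Both distributions are close to uniform, making this a harder comparison.

H(A) = 2.5828 bits
H(B) = 2.5772 bits

The distribution closer to uniform has higher entropy.
Answer: A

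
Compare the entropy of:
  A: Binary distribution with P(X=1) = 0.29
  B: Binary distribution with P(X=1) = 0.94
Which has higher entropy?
A

For binary distributions, entropy is maximized at p=0.5 and decreases as p moves toward 0 or 1.

H(A) = H(0.29) = 0.8687 bits
H(B) = H(0.94) = 0.3274 bits

Distribution A (p=0.29) is closer to uniform (p=0.5), so it has higher entropy.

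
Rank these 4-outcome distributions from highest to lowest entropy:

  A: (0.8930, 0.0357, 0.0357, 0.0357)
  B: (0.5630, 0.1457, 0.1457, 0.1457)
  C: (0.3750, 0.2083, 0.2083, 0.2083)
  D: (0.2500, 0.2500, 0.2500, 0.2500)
D > C > B > A

Key insight: Entropy is maximized by uniform distributions and minimized by concentrated distributions.

Entropies:
  H(A) = 0.6604 bits
  H(B) = 1.6811 bits
  H(C) = 1.9450 bits
  H(D) = 2.0000 bits

Ranking: D > C > B > A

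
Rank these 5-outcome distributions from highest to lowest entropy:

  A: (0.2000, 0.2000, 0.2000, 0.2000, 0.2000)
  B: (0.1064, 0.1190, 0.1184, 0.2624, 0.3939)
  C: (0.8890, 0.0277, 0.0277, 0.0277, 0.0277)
A > B > C

Key insight: Entropy is maximized by uniform distributions and minimized by concentrated distributions.

- Uniform distributions have maximum entropy log₂(5) = 2.3219 bits
- The more "peaked" or concentrated a distribution, the lower its entropy

Entropies:
  H(A) = 2.3219 bits
  H(B) = 2.1097 bits
  H(C) = 0.7249 bits

Ranking: A > B > C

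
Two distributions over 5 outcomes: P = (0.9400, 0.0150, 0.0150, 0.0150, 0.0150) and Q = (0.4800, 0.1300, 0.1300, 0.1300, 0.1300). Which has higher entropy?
Q

P is highly concentrated on one outcome (94%), making it nearly deterministic. Q spreads its mass more evenly (max 48%). The more spread-out distribution has higher entropy: H(P) ≈ 0.447 bits, H(Q) ≈ 2.039 bits.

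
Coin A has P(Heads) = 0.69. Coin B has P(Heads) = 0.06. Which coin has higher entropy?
A

For binary distributions, entropy is maximized at p=0.5 and decreases as p moves toward 0 or 1.

H(A) = H(0.69) = 0.8932 bits
H(B) = H(0.06) = 0.3274 bits

Distribution A (p=0.69) is closer to uniform (p=0.5), so it has higher entropy.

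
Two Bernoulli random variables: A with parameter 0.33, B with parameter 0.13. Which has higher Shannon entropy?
A

For binary distributions, entropy is maximized at p=0.5 and decreases as p moves toward 0 or 1.

H(A) = H(0.33) = 0.9149 bits
H(B) = H(0.13) = 0.5574 bits

Distribution A (p=0.33) is closer to uniform (p=0.5), so it has higher entropy.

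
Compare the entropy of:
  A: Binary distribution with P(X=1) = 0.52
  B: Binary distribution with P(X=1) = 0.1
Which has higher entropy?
A

For binary distributions, entropy is maximized at p=0.5 and decreases as p moves toward 0 or 1.

H(A) = H(0.52) = 0.9988 bits
H(B) = H(0.1) = 0.4690 bits

Distribution A (p=0.52) is closer to uniform (p=0.5), so it has higher entropy.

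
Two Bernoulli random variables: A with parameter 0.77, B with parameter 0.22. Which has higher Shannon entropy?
A

For binary distributions, entropy is maximized at p=0.5 and decreases as p moves toward 0 or 1.

H(A) = H(0.77) = 0.7780 bits
H(B) = H(0.22) = 0.7602 bits

Distribution A (p=0.77) is closer to uniform (p=0.5), so it has higher entropy.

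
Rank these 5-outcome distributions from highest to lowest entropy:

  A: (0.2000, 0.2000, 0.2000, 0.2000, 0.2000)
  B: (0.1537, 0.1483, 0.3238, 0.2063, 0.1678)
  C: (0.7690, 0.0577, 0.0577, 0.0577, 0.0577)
A > B > C

Key insight: Entropy is maximized by uniform distributions and minimized by concentrated distributions.

- Uniform distributions have maximum entropy log₂(5) = 2.3219 bits
- The more "peaked" or concentrated a distribution, the lower its entropy

Entropies:
  H(A) = 2.3219 bits
  H(B) = 2.2524 bits
  H(C) = 1.2418 bits

Ranking: A > B > C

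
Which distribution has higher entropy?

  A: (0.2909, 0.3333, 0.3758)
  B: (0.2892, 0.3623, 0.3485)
B

Both distributions are close to uniform, making this a harder comparison.

H(A) = 1.5771 bits
H(B) = 1.5783 bits

The distribution closer to uniform has higher entropy.
Answer: B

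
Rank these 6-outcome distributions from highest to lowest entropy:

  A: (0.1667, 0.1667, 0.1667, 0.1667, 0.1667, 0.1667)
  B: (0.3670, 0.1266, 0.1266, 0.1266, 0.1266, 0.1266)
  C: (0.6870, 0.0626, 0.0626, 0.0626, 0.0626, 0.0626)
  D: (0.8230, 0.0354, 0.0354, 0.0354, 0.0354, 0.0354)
A > B > C > D

Key insight: Entropy is maximized by uniform distributions and minimized by concentrated distributions.

Entropies:
  H(A) = 2.5850 bits
  H(B) = 2.4181 bits
  H(C) = 1.6234 bits
  H(D) = 1.0845 bits

Ranking: A > B > C > D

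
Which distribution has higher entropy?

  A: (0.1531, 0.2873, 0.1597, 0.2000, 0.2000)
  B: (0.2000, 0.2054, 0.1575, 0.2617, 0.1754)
B

Both distributions are close to uniform, making this a harder comparison.

H(A) = 2.2828 bits
H(B) = 2.3000 bits

The distribution closer to uniform has higher entropy.
Answer: B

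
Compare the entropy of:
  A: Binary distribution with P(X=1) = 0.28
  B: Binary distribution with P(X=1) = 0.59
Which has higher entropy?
B

For binary distributions, entropy is maximized at p=0.5 and decreases as p moves toward 0 or 1.

H(A) = H(0.28) = 0.8555 bits
H(B) = H(0.59) = 0.9765 bits

Distribution B (p=0.59) is closer to uniform (p=0.5), so it has higher entropy.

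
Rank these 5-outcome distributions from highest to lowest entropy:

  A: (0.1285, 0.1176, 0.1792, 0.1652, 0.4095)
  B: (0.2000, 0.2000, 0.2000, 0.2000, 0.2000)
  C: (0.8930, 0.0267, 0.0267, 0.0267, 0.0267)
B > A > C

Key insight: Entropy is maximized by uniform distributions and minimized by concentrated distributions.

- Uniform distributions have maximum entropy log₂(5) = 2.3219 bits
- The more "peaked" or concentrated a distribution, the lower its entropy

Entropies:
  H(A) = 2.1446 bits
  H(B) = 2.3219 bits
  H(C) = 0.7048 bits

Ranking: B > A > C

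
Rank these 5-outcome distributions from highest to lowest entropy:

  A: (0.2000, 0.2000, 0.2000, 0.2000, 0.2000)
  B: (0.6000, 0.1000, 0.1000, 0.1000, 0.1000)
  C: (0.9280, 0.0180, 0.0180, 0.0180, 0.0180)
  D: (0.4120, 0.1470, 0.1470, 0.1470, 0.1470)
A > D > B > C

Key insight: Entropy is maximized by uniform distributions and minimized by concentrated distributions.

Entropies:
  H(A) = 2.3219 bits
  H(B) = 1.7710 bits
  H(C) = 0.5173 bits
  H(D) = 2.1535 bits

Ranking: A > D > B > C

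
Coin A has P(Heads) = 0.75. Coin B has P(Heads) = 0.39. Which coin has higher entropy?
B

For binary distributions, entropy is maximized at p=0.5 and decreases as p moves toward 0 or 1.

H(A) = H(0.75) = 0.8113 bits
H(B) = H(0.39) = 0.9648 bits

Distribution B (p=0.39) is closer to uniform (p=0.5), so it has higher entropy.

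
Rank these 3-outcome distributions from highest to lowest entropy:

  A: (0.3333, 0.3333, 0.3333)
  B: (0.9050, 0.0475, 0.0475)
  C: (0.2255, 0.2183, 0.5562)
A > C > B

Key insight: Entropy is maximized by uniform distributions and minimized by concentrated distributions.

- Uniform distributions have maximum entropy log₂(3) = 1.5850 bits
- The more "peaked" or concentrated a distribution, the lower its entropy

Entropies:
  H(A) = 1.5850 bits
  H(B) = 0.5479 bits
  H(C) = 1.4346 bits

Ranking: A > C > B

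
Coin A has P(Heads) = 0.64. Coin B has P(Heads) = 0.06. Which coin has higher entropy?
A

For binary distributions, entropy is maximized at p=0.5 and decreases as p moves toward 0 or 1.

H(A) = H(0.64) = 0.9427 bits
H(B) = H(0.06) = 0.3274 bits

Distribution A (p=0.64) is closer to uniform (p=0.5), so it has higher entropy.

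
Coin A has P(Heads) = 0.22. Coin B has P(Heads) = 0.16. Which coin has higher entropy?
A

For binary distributions, entropy is maximized at p=0.5 and decreases as p moves toward 0 or 1.

H(A) = H(0.22) = 0.7602 bits
H(B) = H(0.16) = 0.6343 bits

Distribution A (p=0.22) is closer to uniform (p=0.5), so it has higher entropy.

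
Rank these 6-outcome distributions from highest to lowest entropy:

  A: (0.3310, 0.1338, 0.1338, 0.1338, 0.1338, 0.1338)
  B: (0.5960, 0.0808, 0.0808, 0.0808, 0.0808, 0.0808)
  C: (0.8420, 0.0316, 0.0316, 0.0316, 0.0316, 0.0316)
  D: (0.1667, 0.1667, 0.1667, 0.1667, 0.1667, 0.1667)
D > A > B > C

Key insight: Entropy is maximized by uniform distributions and minimized by concentrated distributions.

Entropies:
  H(A) = 2.4693 bits
  H(B) = 1.9113 bits
  H(C) = 0.9964 bits
  H(D) = 2.5850 bits

Ranking: D > A > B > C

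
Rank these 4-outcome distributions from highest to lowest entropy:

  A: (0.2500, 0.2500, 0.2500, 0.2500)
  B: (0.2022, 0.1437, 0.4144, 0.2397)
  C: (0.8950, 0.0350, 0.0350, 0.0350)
A > B > C

Key insight: Entropy is maximized by uniform distributions and minimized by concentrated distributions.

- Uniform distributions have maximum entropy log₂(4) = 2.0000 bits
- The more "peaked" or concentrated a distribution, the lower its entropy

Entropies:
  H(A) = 2.0000 bits
  H(B) = 1.8892 bits
  H(C) = 0.6511 bits

Ranking: A > B > C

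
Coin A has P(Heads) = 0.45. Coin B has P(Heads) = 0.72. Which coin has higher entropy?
A

For binary distributions, entropy is maximized at p=0.5 and decreases as p moves toward 0 or 1.

H(A) = H(0.45) = 0.9928 bits
H(B) = H(0.72) = 0.8555 bits

Distribution A (p=0.45) is closer to uniform (p=0.5), so it has higher entropy.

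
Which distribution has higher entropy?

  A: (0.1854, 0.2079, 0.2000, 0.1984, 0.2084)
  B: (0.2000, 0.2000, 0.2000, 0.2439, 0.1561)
A

Both distributions are close to uniform, making this a harder comparison.

H(A) = 2.3207 bits
H(B) = 2.3079 bits

The distribution closer to uniform has higher entropy.
Answer: A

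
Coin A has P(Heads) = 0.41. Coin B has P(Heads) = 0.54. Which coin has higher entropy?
B

For binary distributions, entropy is maximized at p=0.5 and decreases as p moves toward 0 or 1.

H(A) = H(0.41) = 0.9765 bits
H(B) = H(0.54) = 0.9954 bits

Distribution B (p=0.54) is closer to uniform (p=0.5), so it has higher entropy.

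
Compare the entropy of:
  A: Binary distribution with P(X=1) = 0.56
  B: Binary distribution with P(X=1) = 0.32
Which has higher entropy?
A

For binary distributions, entropy is maximized at p=0.5 and decreases as p moves toward 0 or 1.

H(A) = H(0.56) = 0.9896 bits
H(B) = H(0.32) = 0.9044 bits

Distribution A (p=0.56) is closer to uniform (p=0.5), so it has higher entropy.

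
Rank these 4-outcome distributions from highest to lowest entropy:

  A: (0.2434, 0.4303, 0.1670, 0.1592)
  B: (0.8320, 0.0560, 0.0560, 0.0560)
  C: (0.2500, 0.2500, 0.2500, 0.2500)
C > A > B

Key insight: Entropy is maximized by uniform distributions and minimized by concentrated distributions.

- Uniform distributions have maximum entropy log₂(4) = 2.0000 bits
- The more "peaked" or concentrated a distribution, the lower its entropy

Entropies:
  H(A) = 1.8730 bits
  H(B) = 0.9194 bits
  H(C) = 2.0000 bits

Ranking: C > A > B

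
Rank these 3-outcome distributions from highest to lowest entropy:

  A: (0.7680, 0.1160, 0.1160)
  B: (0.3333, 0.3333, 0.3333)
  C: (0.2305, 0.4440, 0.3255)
B > C > A

Key insight: Entropy is maximized by uniform distributions and minimized by concentrated distributions.

- Uniform distributions have maximum entropy log₂(3) = 1.5850 bits
- The more "peaked" or concentrated a distribution, the lower its entropy

Entropies:
  H(A) = 1.0135 bits
  H(B) = 1.5850 bits
  H(C) = 1.5352 bits

Ranking: B > C > A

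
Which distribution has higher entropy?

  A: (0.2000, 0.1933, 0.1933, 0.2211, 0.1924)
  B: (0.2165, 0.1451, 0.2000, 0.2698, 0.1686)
A

Both distributions are close to uniform, making this a harder comparison.

H(A) = 2.3198 bits
H(B) = 2.2893 bits

The distribution closer to uniform has higher entropy.
Answer: A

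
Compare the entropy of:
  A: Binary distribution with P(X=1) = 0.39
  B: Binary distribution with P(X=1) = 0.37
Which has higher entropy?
A

For binary distributions, entropy is maximized at p=0.5 and decreases as p moves toward 0 or 1.

H(A) = H(0.39) = 0.9648 bits
H(B) = H(0.37) = 0.9507 bits

Distribution A (p=0.39) is closer to uniform (p=0.5), so it has higher entropy.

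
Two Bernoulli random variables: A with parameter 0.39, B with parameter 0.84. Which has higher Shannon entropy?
A

For binary distributions, entropy is maximized at p=0.5 and decreases as p moves toward 0 or 1.

H(A) = H(0.39) = 0.9648 bits
H(B) = H(0.84) = 0.6343 bits

Distribution A (p=0.39) is closer to uniform (p=0.5), so it has higher entropy.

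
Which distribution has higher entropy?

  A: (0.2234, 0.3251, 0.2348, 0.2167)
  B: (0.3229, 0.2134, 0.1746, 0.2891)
A

Both distributions are close to uniform, making this a harder comparison.

H(A) = 1.9790 bits
H(B) = 1.9594 bits

The distribution closer to uniform has higher entropy.
Answer: A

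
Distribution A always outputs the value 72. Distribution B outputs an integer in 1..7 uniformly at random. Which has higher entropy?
B

A is deterministic, so H(A) = 0. B is uniform over 7 outcomes, so H(B) = log₂(7) = 2.807 bits. Any distribution with genuine randomness has higher entropy than a deterministic one.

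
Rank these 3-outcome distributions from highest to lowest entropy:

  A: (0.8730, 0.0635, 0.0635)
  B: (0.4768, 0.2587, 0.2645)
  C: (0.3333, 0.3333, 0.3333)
C > B > A

Key insight: Entropy is maximized by uniform distributions and minimized by concentrated distributions.

- Uniform distributions have maximum entropy log₂(3) = 1.5850 bits
- The more "peaked" or concentrated a distribution, the lower its entropy

Entropies:
  H(A) = 0.6762 bits
  H(B) = 1.5216 bits
  H(C) = 1.5850 bits

Ranking: C > B > A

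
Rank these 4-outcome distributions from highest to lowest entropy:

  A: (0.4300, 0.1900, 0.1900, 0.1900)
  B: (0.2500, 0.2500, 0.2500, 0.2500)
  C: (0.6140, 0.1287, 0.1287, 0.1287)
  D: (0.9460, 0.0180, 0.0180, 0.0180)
B > A > C > D

Key insight: Entropy is maximized by uniform distributions and minimized by concentrated distributions.

Entropies:
  H(A) = 1.8892 bits
  H(B) = 2.0000 bits
  H(C) = 1.5740 bits
  H(D) = 0.3887 bits

Ranking: B > A > C > D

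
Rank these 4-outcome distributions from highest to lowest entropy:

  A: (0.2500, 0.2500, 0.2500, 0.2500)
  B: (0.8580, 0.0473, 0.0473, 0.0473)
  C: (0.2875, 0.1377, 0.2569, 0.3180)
A > C > B

Key insight: Entropy is maximized by uniform distributions and minimized by concentrated distributions.

- Uniform distributions have maximum entropy log₂(4) = 2.0000 bits
- The more "peaked" or concentrated a distribution, the lower its entropy

Entropies:
  H(A) = 2.0000 bits
  H(B) = 0.8145 bits
  H(C) = 1.9402 bits

Ranking: A > C > B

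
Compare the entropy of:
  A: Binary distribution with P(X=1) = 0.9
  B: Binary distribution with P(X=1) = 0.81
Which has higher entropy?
B

For binary distributions, entropy is maximized at p=0.5 and decreases as p moves toward 0 or 1.

H(A) = H(0.9) = 0.4690 bits
H(B) = H(0.81) = 0.7015 bits

Distribution B (p=0.81) is closer to uniform (p=0.5), so it has higher entropy.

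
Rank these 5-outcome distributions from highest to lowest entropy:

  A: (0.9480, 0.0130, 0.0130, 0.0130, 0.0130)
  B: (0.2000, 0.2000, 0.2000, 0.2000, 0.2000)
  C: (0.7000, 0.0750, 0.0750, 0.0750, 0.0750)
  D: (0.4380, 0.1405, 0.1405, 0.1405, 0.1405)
B > D > C > A

Key insight: Entropy is maximized by uniform distributions and minimized by concentrated distributions.

Entropies:
  H(A) = 0.3988 bits
  H(B) = 2.3219 bits
  H(C) = 1.4813 bits
  H(D) = 2.1129 bits

Ranking: B > D > C > A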